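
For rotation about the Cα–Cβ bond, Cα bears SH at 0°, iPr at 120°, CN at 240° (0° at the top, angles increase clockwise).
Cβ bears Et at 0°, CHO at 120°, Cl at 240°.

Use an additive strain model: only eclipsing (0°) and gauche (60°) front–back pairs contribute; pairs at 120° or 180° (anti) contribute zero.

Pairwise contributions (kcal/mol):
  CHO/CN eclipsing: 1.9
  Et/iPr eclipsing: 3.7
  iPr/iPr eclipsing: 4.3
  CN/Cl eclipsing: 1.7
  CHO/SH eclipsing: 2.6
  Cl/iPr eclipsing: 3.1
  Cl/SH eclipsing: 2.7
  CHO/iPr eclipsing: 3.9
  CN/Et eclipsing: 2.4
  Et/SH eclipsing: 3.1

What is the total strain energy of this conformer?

This conformer is eclipsed. SH at 0° is eclipsed with Et at 0° (3.1); iPr at 120° is eclipsed with CHO at 120° (3.9); CN at 240° is eclipsed with Cl at 240° (1.7). Total 8.7 kcal/mol.

8.7 kcal/mol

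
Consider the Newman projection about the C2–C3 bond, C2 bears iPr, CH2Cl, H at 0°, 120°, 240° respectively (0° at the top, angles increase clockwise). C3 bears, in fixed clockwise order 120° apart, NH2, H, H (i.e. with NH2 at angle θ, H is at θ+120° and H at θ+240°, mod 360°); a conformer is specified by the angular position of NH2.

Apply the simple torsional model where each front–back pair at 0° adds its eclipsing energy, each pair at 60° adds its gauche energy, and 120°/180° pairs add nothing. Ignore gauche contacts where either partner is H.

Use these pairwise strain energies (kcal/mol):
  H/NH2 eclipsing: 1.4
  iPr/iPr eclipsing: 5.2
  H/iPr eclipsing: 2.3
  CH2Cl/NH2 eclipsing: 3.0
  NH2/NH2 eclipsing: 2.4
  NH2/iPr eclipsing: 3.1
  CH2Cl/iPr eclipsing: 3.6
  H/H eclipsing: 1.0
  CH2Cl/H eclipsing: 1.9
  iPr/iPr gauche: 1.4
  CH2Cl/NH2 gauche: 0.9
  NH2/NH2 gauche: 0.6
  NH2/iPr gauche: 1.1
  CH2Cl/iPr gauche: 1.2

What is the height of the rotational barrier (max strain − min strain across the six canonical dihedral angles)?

5.4 kcal/mol

NH2 at 0° (eclipsed): iPr(0°)/NH2(0°) eclipsed 3.1; CH2Cl(120°)/H(120°) eclipsed 1.9; H(240°)/H(240°) eclipsed 1.0 → 6.0 kcal/mol.
NH2 at 60° (staggered): iPr(0°)/NH2(60°) gauche 1.1; CH2Cl(120°)/NH2(60°) gauche 0.9 → 2.0 kcal/mol.
NH2 at 120° (eclipsed): iPr(0°)/H(0°) eclipsed 2.3; CH2Cl(120°)/NH2(120°) eclipsed 3.0; H(240°)/H(240°) eclipsed 1.0 → 6.3 kcal/mol.
NH2 at 180° (staggered): CH2Cl(120°)/NH2(180°) gauche 0.9 → 0.9 kcal/mol.
NH2 at 240° (eclipsed): iPr(0°)/H(0°) eclipsed 2.3; CH2Cl(120°)/H(120°) eclipsed 1.9; H(240°)/NH2(240°) eclipsed 1.4 → 5.6 kcal/mol.
NH2 at 300° (staggered): iPr(0°)/NH2(300°) gauche 1.1 → 1.1 kcal/mol.
Max at 120° (6.3 kcal/mol), min at 180° (0.9 kcal/mol); barrier = 5.4 kcal/mol.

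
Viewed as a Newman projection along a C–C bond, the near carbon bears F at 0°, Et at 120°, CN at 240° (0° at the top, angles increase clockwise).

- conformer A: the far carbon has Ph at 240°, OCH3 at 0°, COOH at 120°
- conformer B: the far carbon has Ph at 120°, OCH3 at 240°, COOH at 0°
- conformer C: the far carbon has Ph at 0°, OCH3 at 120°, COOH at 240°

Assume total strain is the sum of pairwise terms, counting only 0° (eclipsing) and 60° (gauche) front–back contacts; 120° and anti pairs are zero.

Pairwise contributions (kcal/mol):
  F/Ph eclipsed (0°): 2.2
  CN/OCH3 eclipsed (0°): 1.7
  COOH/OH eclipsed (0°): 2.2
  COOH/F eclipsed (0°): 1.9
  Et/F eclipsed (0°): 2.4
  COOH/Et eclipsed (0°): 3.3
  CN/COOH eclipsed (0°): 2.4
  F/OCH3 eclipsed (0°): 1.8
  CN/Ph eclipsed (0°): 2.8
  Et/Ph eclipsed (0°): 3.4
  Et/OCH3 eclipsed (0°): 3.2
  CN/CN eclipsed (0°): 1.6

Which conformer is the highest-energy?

A is eclipsed. F at 0° is eclipsed with OCH3 at 0° (1.8); Et at 120° is eclipsed with COOH at 120° (3.3); CN at 240° is eclipsed with Ph at 240° (2.8). Total 7.9 kcal/mol.
B is eclipsed. F at 0° is eclipsed with COOH at 0° (1.9); Et at 120° is eclipsed with Ph at 120° (3.4); CN at 240° is eclipsed with OCH3 at 240° (1.7). Total 7.0 kcal/mol.
C is eclipsed. F at 0° is eclipsed with Ph at 0° (2.2); Et at 120° is eclipsed with OCH3 at 120° (3.2); CN at 240° is eclipsed with COOH at 240° (2.4). Total 7.8 kcal/mol.
A has the highest total (7.9 kcal/mol).

A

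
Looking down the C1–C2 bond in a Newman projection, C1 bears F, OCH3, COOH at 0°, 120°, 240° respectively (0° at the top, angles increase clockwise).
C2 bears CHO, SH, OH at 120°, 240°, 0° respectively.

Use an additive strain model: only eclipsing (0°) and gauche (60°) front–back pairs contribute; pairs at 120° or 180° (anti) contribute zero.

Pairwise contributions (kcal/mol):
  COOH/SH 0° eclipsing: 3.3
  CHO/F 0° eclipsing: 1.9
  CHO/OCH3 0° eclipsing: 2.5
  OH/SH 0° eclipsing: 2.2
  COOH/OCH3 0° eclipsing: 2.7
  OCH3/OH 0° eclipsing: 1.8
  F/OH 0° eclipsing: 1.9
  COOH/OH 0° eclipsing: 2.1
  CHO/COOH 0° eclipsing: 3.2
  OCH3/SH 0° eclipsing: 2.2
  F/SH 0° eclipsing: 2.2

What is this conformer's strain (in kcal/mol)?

7.7 kcal/mol

This conformer is eclipsed. F at 0° is eclipsed with OH at 0° (1.9); OCH3 at 120° is eclipsed with CHO at 120° (2.5); COOH at 240° is eclipsed with SH at 240° (3.3). Total 7.7 kcal/mol.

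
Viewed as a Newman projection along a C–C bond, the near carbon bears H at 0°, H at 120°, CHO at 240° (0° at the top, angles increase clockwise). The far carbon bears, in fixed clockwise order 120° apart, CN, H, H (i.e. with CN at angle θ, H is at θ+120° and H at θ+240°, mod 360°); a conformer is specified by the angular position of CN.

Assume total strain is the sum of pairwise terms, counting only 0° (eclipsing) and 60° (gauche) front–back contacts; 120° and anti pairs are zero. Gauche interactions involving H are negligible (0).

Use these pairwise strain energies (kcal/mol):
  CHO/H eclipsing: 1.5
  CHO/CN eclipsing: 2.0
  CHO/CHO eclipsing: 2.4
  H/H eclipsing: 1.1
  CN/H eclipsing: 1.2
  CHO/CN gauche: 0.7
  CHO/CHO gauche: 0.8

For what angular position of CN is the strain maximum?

240°

CN at 0° (eclipsed): H(0°)/CN(0°) eclipsed 1.2; H(120°)/H(120°) eclipsed 1.1; CHO(240°)/H(240°) eclipsed 1.5 → 3.8 kcal/mol.
CN at 60° (staggered): no non-H gauche contacts → 0.0 kcal/mol.
CN at 120° (eclipsed): H(0°)/H(0°) eclipsed 1.1; H(120°)/CN(120°) eclipsed 1.2; CHO(240°)/H(240°) eclipsed 1.5 → 3.8 kcal/mol.
CN at 180° (staggered): CHO(240°)/CN(180°) gauche 0.7 → 0.7 kcal/mol.
CN at 240° (eclipsed): H(0°)/H(0°) eclipsed 1.1; H(120°)/H(120°) eclipsed 1.1; CHO(240°)/CN(240°) eclipsed 2.0 → 4.2 kcal/mol.
CN at 300° (staggered): CHO(240°)/CN(300°) gauche 0.7 → 0.7 kcal/mol.
The maximum (4.2 kcal/mol) occurs with CN at 240°.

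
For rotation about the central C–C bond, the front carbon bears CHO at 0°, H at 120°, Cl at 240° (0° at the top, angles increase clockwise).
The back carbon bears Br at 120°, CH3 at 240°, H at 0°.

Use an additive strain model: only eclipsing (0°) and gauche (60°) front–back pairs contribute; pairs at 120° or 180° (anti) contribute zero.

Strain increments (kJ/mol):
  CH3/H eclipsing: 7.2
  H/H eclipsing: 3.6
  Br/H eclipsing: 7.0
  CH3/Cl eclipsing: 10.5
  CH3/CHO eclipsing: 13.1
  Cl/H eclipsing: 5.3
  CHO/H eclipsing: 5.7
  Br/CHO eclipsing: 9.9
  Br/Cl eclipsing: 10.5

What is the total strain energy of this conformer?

This conformer (eclipsed): CHO–H eclipsed, H–Br eclipsed, Cl–CH3 eclipsed; 5.7 + 7.0 + 10.5 = 23.2 kJ/mol.

23.2 kJ/mol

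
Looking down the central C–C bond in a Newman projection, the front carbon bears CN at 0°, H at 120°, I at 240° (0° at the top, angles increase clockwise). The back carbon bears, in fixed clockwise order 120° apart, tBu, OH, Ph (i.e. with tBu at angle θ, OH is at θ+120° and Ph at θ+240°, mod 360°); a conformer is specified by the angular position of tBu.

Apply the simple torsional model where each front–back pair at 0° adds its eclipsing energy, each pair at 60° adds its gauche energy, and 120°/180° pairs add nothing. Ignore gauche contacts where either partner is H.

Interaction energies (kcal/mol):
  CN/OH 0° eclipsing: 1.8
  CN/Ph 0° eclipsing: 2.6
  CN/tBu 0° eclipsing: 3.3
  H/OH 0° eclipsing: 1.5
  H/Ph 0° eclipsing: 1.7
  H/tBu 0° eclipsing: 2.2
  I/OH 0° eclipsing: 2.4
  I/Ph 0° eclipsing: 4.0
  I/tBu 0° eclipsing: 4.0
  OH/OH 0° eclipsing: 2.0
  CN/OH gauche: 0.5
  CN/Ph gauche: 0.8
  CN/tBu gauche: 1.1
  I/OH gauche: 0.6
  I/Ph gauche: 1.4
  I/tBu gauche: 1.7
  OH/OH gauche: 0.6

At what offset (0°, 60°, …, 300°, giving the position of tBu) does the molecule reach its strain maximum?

tBu at 0° (eclipsed): CN–tBu eclipsed, H–OH eclipsed, I–Ph eclipsed; 3.3 + 1.5 + 4.0 = 8.8 kcal/mol.
tBu at 60° (staggered): CN–tBu gauche, CN–Ph gauche, I–OH gauche, I–Ph gauche; 1.1 + 0.8 + 0.6 + 1.4 = 3.9 kcal/mol.
tBu at 120° (eclipsed): CN–Ph eclipsed, H–tBu eclipsed, I–OH eclipsed; 2.6 + 2.2 + 2.4 = 7.2 kcal/mol.
tBu at 180° (staggered): CN–OH gauche, CN–Ph gauche, I–tBu gauche, I–OH gauche; 0.5 + 0.8 + 1.7 + 0.6 = 3.6 kcal/mol.
tBu at 240° (eclipsed): CN–OH eclipsed, H–Ph eclipsed, I–tBu eclipsed; 1.8 + 1.7 + 4.0 = 7.5 kcal/mol.
tBu at 300° (staggered): CN–tBu gauche, CN–OH gauche, I–tBu gauche, I–Ph gauche; 1.1 + 0.5 + 1.7 + 1.4 = 4.7 kcal/mol.
The maximum (8.8 kcal/mol) occurs with tBu at 0°.

0°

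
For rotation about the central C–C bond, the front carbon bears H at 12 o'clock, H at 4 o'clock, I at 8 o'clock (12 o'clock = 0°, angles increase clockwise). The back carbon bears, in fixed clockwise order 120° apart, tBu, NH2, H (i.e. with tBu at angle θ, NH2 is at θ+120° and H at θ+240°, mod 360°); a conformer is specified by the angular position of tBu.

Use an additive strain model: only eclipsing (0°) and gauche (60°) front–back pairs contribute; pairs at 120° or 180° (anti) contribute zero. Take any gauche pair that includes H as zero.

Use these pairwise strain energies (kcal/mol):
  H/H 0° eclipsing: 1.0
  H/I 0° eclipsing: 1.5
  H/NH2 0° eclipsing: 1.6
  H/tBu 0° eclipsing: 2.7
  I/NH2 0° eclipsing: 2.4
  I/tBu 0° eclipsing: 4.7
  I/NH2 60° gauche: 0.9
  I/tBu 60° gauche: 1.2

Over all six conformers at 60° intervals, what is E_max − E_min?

6.4 kcal/mol

tBu at 0° (eclipsed): H(0°)/tBu(0°) eclipsed 2.7; H(120°)/NH2(120°) eclipsed 1.6; I(240°)/H(240°) eclipsed 1.5 → 5.8 kcal/mol.
tBu at 60° (staggered): I(240°)/NH2(180°) gauche 0.9 → 0.9 kcal/mol.
tBu at 120° (eclipsed): H(0°)/H(0°) eclipsed 1.0; H(120°)/tBu(120°) eclipsed 2.7; I(240°)/NH2(240°) eclipsed 2.4 → 6.1 kcal/mol.
tBu at 180° (staggered): I(240°)/tBu(180°) gauche 1.2; I(240°)/NH2(300°) gauche 0.9 → 2.1 kcal/mol.
tBu at 240° (eclipsed): H(0°)/NH2(0°) eclipsed 1.6; H(120°)/H(120°) eclipsed 1.0; I(240°)/tBu(240°) eclipsed 4.7 → 7.3 kcal/mol.
tBu at 300° (staggered): I(240°)/tBu(300°) gauche 1.2 → 1.2 kcal/mol.
Max at 240° (7.3 kcal/mol), min at 60° (0.9 kcal/mol); barrier = 6.4 kcal/mol.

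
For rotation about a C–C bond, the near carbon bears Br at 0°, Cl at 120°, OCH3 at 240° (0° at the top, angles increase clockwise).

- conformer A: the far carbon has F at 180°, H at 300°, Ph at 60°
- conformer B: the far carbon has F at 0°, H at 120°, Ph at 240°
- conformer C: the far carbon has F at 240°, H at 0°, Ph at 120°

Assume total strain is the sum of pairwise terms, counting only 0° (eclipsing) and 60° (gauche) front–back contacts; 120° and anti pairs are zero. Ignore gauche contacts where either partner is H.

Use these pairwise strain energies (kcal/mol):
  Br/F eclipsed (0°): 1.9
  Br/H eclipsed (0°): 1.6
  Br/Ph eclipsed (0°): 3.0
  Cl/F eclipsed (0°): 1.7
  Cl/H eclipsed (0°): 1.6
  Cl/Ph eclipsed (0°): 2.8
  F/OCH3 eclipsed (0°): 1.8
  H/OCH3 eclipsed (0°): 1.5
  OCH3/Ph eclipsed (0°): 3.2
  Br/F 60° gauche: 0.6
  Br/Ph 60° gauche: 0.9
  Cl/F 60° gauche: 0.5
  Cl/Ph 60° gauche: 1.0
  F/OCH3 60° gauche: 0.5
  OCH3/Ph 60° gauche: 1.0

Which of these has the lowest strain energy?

A (staggered): Br(0°)/Ph(60°) gauche 0.9; Cl(120°)/F(180°) gauche 0.5; Cl(120°)/Ph(60°) gauche 1.0; OCH3(240°)/F(180°) gauche 0.5 → 2.9 kcal/mol.
B (eclipsed): Br(0°)/F(0°) eclipsed 1.9; Cl(120°)/H(120°) eclipsed 1.6; OCH3(240°)/Ph(240°) eclipsed 3.2 → 6.7 kcal/mol.
C (eclipsed): Br(0°)/H(0°) eclipsed 1.6; Cl(120°)/Ph(120°) eclipsed 2.8; OCH3(240°)/F(240°) eclipsed 1.8 → 6.2 kcal/mol.
A has the lowest total (2.9 kcal/mol).

A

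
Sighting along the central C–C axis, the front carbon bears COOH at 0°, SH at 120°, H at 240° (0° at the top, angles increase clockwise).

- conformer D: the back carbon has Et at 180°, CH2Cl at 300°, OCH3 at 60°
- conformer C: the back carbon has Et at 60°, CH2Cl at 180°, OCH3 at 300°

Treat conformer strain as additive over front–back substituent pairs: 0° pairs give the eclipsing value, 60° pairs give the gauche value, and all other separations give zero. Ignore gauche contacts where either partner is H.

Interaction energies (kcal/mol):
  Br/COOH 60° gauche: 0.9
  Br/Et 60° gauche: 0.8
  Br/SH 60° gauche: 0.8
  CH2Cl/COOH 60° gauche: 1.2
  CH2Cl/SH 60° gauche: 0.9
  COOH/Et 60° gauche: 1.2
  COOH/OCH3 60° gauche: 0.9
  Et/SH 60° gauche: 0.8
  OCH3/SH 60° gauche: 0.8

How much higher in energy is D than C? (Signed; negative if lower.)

D is staggered. COOH at 0° is gauche with CH2Cl at 300° (1.2); COOH at 0° is gauche with OCH3 at 60° (0.9); SH at 120° is gauche with Et at 180° (0.8); SH at 120° is gauche with OCH3 at 60° (0.8). Total 3.7 kcal/mol.
C is staggered. COOH at 0° is gauche with Et at 60° (1.2); COOH at 0° is gauche with OCH3 at 300° (0.9); SH at 120° is gauche with Et at 60° (0.8); SH at 120° is gauche with CH2Cl at 180° (0.9). Total 3.8 kcal/mol.
E(D) − E(C) = 3.7 − 3.8 = -0.1 kcal/mol.

-0.1 kcal/mol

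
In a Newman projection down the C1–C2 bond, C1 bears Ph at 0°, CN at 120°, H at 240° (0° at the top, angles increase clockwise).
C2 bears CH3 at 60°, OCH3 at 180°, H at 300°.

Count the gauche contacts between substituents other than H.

Non-H gauche pairs: Ph(0°)/CH3(60°); CN(120°)/CH3(60°); CN(120°)/OCH3(180°) — 3 interactions.

3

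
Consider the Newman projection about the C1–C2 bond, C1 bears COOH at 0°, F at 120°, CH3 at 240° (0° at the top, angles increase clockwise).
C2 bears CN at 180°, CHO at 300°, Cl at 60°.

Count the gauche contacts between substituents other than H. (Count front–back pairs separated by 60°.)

Non-H gauche pairs: COOH(0°)/CHO(300°); COOH(0°)/Cl(60°); F(120°)/CN(180°); F(120°)/Cl(60°); CH3(240°)/CN(180°); CH3(240°)/CHO(300°) — 6 interactions.

6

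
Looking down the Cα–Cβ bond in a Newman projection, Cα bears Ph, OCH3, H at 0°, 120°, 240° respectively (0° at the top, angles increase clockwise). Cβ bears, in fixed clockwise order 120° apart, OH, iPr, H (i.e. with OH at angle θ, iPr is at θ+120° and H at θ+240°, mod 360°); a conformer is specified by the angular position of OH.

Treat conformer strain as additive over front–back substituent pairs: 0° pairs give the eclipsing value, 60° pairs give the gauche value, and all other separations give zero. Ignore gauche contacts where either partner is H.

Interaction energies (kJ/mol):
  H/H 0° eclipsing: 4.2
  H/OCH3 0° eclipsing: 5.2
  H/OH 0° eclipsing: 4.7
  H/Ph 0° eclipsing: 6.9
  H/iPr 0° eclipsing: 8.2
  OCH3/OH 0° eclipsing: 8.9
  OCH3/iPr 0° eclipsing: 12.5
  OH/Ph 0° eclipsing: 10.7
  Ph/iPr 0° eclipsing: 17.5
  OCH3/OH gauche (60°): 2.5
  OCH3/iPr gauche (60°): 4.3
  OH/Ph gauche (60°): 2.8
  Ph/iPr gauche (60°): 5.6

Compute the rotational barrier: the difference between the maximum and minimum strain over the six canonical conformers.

OH at 0° is eclipsed. Ph at 0° is eclipsed with OH at 0° (10.7); OCH3 at 120° is eclipsed with iPr at 120° (12.5); H at 240° is eclipsed with H at 240° (4.2). Total 27.4 kJ/mol.
OH at 60° is staggered. Ph at 0° is gauche with OH at 60° (2.8); OCH3 at 120° is gauche with OH at 60° (2.5); OCH3 at 120° is gauche with iPr at 180° (4.3). Total 9.6 kJ/mol.
OH at 120° is eclipsed. Ph at 0° is eclipsed with H at 0° (6.9); OCH3 at 120° is eclipsed with OH at 120° (8.9); H at 240° is eclipsed with iPr at 240° (8.2). Total 24.0 kJ/mol.
OH at 180° is staggered. Ph at 0° is gauche with iPr at 300° (5.6); OCH3 at 120° is gauche with OH at 180° (2.5). Total 8.1 kJ/mol.
OH at 240° is eclipsed. Ph at 0° is eclipsed with iPr at 0° (17.5); OCH3 at 120° is eclipsed with H at 120° (5.2); H at 240° is eclipsed with OH at 240° (4.7). Total 27.4 kJ/mol.
OH at 300° is staggered. Ph at 0° is gauche with OH at 300° (2.8); Ph at 0° is gauche with iPr at 60° (5.6); OCH3 at 120° is gauche with iPr at 60° (4.3). Total 12.7 kJ/mol.
Max at 0° (27.4 kJ/mol), min at 180° (8.1 kJ/mol); barrier = 19.3 kJ/mol.

19.3 kJ/mol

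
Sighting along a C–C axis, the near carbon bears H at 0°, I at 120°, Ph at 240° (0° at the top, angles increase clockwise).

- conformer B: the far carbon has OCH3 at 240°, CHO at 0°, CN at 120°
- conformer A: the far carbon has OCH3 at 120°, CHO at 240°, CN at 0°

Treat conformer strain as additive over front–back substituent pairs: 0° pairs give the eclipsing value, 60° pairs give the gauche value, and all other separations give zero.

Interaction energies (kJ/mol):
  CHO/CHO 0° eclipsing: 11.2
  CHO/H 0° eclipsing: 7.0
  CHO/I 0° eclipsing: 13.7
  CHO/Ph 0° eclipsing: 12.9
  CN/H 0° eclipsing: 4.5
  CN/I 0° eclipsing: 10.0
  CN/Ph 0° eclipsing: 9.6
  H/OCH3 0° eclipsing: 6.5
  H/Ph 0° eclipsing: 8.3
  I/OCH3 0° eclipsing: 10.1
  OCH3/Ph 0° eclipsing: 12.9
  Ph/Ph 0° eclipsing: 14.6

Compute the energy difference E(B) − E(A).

+2.4 kJ/mol

B (eclipsed): H(0°)/CHO(0°) eclipsed 7.0; I(120°)/CN(120°) eclipsed 10.0; Ph(240°)/OCH3(240°) eclipsed 12.9 → 29.9 kJ/mol.
A (eclipsed): H(0°)/CN(0°) eclipsed 4.5; I(120°)/OCH3(120°) eclipsed 10.1; Ph(240°)/CHO(240°) eclipsed 12.9 → 27.5 kJ/mol.
E(B) − E(A) = 29.9 − 27.5 = +2.4 kJ/mol.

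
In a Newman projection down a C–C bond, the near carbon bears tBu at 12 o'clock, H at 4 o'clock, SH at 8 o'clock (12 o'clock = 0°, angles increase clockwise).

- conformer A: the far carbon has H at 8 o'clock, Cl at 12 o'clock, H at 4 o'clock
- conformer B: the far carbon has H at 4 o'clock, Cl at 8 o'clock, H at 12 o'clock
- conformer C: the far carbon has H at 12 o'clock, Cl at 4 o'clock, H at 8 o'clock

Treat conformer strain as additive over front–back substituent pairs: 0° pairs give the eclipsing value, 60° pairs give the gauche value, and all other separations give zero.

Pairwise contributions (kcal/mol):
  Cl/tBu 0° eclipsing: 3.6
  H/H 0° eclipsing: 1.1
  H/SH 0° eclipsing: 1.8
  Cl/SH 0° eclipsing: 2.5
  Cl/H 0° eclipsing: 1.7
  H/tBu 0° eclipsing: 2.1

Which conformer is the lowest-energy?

A (eclipsed): tBu–Cl eclipsed, H–H eclipsed, SH–H eclipsed; 3.6 + 1.1 + 1.8 = 6.5 kcal/mol.
B (eclipsed): tBu–H eclipsed, H–H eclipsed, SH–Cl eclipsed; 2.1 + 1.1 + 2.5 = 5.7 kcal/mol.
C (eclipsed): tBu–H eclipsed, H–Cl eclipsed, SH–H eclipsed; 2.1 + 1.7 + 1.8 = 5.6 kcal/mol.
C has the lowest total (5.6 kcal/mol).

C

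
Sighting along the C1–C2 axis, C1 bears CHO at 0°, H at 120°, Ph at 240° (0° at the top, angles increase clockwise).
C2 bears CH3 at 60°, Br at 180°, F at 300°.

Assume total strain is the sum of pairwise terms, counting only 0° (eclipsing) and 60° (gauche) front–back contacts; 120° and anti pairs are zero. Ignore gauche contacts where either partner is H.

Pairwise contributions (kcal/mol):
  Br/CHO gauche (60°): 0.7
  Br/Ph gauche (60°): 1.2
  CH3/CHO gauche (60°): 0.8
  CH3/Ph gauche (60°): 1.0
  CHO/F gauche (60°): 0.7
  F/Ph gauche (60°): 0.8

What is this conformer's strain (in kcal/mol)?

This conformer (staggered): CHO(0°)/CH3(60°) gauche 0.8; CHO(0°)/F(300°) gauche 0.7; Ph(240°)/Br(180°) gauche 1.2; Ph(240°)/F(300°) gauche 0.8 → 3.5 kcal/mol.

3.5 kcal/mol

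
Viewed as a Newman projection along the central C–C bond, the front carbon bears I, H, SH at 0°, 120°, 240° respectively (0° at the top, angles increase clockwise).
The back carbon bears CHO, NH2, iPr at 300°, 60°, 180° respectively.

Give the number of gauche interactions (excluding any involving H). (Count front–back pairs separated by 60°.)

4

Non-H gauche pairs: I(0°)/CHO(300°); I(0°)/NH2(60°); SH(240°)/CHO(300°); SH(240°)/iPr(180°) — 4 interactions.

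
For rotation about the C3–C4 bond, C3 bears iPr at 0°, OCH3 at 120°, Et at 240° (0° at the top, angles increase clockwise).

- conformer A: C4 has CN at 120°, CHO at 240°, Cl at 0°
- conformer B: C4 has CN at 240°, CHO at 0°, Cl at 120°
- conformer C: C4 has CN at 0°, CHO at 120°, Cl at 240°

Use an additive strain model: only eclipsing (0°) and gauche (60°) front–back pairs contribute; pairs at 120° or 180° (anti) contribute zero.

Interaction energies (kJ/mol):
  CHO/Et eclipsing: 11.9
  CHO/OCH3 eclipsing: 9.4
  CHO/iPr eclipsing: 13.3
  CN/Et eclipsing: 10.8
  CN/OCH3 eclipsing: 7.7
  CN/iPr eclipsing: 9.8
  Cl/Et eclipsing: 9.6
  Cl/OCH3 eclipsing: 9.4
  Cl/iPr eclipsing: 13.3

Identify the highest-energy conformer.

B

A (eclipsed): iPr(0°)/Cl(0°) eclipsed 13.3; OCH3(120°)/CN(120°) eclipsed 7.7; Et(240°)/CHO(240°) eclipsed 11.9 → 32.9 kJ/mol.
B (eclipsed): iPr(0°)/CHO(0°) eclipsed 13.3; OCH3(120°)/Cl(120°) eclipsed 9.4; Et(240°)/CN(240°) eclipsed 10.8 → 33.5 kJ/mol.
C (eclipsed): iPr(0°)/CN(0°) eclipsed 9.8; OCH3(120°)/CHO(120°) eclipsed 9.4; Et(240°)/Cl(240°) eclipsed 9.6 → 28.8 kJ/mol.
B has the highest total (33.5 kJ/mol).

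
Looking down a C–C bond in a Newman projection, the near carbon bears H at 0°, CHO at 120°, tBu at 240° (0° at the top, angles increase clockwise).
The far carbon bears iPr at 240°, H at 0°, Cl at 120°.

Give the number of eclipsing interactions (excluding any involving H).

Non-H eclipsing pairs: CHO(120°)/Cl(120°); tBu(240°)/iPr(240°) — 2 interactions.

2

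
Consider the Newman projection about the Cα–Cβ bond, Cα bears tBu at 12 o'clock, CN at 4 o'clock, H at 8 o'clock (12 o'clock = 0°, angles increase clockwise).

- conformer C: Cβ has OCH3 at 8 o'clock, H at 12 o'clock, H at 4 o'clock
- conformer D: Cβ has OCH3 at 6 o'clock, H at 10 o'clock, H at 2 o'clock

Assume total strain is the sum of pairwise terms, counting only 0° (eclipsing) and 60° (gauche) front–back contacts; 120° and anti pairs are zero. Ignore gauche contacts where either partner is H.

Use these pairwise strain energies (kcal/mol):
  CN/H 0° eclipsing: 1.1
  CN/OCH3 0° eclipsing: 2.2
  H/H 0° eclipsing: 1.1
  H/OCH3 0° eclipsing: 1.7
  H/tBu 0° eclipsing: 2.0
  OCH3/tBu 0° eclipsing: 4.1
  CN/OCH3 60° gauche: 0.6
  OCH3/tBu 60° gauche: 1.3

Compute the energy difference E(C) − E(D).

+4.2 kcal/mol

C (eclipsed): tBu–H eclipsed, CN–H eclipsed, H–OCH3 eclipsed; 2.0 + 1.1 + 1.7 = 4.8 kcal/mol.
D (staggered): CN–OCH3 gauche; 0.6 = 0.6 kcal/mol.
E(C) − E(D) = 4.8 − 0.6 = +4.2 kcal/mol.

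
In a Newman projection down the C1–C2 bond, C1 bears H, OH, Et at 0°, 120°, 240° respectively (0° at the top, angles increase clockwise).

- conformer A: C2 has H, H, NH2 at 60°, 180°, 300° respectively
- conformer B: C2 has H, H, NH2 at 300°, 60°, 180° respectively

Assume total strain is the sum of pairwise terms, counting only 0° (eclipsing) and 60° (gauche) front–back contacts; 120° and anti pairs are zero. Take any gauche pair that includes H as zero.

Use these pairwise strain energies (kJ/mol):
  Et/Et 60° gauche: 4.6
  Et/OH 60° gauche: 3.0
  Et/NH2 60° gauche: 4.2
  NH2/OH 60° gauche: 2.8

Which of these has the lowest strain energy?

A

A is staggered. Et at 240° is gauche with NH2 at 300° (4.2). Total 4.2 kJ/mol.
B is staggered. OH at 120° is gauche with NH2 at 180° (2.8); Et at 240° is gauche with NH2 at 180° (4.2). Total 7.0 kJ/mol.
A has the lowest total (4.2 kJ/mol).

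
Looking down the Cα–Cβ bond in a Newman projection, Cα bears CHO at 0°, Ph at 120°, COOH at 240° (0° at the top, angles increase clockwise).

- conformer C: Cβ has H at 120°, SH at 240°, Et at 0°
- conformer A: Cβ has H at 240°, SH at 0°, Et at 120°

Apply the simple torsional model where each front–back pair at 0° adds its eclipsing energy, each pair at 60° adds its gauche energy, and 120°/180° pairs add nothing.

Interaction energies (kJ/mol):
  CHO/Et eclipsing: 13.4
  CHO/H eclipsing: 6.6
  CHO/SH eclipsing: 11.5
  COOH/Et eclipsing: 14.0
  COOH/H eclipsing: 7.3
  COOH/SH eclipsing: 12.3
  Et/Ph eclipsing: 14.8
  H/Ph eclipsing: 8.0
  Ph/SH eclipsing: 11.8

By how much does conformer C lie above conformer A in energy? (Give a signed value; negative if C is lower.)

+0.1 kJ/mol

C (eclipsed): CHO–Et eclipsed, Ph–H eclipsed, COOH–SH eclipsed; 13.4 + 8.0 + 12.3 = 33.7 kJ/mol.
A (eclipsed): CHO–SH eclipsed, Ph–Et eclipsed, COOH–H eclipsed; 11.5 + 14.8 + 7.3 = 33.6 kJ/mol.
E(C) − E(A) = 33.7 − 33.6 = +0.1 kJ/mol.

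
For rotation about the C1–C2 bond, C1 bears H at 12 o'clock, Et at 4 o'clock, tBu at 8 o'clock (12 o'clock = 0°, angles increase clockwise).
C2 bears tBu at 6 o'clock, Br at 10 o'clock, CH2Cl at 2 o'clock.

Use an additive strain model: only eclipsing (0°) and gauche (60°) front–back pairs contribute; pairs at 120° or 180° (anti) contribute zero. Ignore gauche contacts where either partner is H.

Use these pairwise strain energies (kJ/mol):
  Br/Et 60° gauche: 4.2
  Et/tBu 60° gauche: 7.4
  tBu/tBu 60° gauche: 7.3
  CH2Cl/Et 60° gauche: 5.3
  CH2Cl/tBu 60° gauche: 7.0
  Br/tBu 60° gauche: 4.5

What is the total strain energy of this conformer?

24.5 kJ/mol

This conformer is staggered. Et at 120° is gauche with tBu at 180° (7.4); Et at 120° is gauche with CH2Cl at 60° (5.3); tBu at 240° is gauche with tBu at 180° (7.3); tBu at 240° is gauche with Br at 300° (4.5). Total 24.5 kJ/mol.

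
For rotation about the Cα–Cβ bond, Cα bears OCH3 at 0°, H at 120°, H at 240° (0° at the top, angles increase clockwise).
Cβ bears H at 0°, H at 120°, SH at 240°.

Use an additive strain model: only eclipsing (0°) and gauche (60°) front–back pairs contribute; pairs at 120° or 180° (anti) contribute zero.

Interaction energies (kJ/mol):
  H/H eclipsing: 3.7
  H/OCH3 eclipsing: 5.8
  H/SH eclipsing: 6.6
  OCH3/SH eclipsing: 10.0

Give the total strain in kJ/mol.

This conformer (eclipsed): OCH3(0°)/H(0°) eclipsed 5.8; H(120°)/H(120°) eclipsed 3.7; H(240°)/SH(240°) eclipsed 6.6 → 16.1 kJ/mol.

16.1 kJ/mol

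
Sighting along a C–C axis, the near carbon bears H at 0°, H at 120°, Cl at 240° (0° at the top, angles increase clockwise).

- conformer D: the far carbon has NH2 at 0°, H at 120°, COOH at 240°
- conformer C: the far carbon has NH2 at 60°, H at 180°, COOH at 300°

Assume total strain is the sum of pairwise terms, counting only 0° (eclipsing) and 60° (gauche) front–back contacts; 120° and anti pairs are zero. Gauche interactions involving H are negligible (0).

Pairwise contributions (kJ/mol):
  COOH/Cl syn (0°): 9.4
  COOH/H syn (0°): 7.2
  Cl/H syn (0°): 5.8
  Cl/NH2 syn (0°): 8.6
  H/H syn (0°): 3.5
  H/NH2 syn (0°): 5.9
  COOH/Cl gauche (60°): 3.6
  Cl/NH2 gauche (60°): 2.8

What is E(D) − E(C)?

+15.2 kJ/mol

D is eclipsed. H at 0° is eclipsed with NH2 at 0° (5.9); H at 120° is eclipsed with H at 120° (3.5); Cl at 240° is eclipsed with COOH at 240° (9.4). Total 18.8 kJ/mol.
C is staggered. Cl at 240° is gauche with COOH at 300° (3.6). Total 3.6 kJ/mol.
E(D) − E(C) = 18.8 − 3.6 = +15.2 kJ/mol.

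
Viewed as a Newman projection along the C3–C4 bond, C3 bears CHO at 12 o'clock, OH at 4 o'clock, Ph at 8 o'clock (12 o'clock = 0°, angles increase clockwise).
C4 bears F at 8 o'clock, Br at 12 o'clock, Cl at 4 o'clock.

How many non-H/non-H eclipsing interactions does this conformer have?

3

Non-H eclipsing pairs: CHO(0°)/Br(0°); OH(120°)/Cl(120°); Ph(240°)/F(240°) — 3 interactions.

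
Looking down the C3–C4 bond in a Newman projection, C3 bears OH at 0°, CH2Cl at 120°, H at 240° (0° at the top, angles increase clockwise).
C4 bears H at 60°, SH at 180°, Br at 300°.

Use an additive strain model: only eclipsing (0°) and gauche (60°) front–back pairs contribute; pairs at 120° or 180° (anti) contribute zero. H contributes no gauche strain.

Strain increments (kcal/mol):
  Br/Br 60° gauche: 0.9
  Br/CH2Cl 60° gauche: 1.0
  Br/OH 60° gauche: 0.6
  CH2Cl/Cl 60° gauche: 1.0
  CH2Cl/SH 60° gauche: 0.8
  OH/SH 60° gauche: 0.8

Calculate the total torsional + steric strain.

1.4 kcal/mol

This conformer (staggered): OH(0°)/Br(300°) gauche 0.6; CH2Cl(120°)/SH(180°) gauche 0.8 → 1.4 kcal/mol.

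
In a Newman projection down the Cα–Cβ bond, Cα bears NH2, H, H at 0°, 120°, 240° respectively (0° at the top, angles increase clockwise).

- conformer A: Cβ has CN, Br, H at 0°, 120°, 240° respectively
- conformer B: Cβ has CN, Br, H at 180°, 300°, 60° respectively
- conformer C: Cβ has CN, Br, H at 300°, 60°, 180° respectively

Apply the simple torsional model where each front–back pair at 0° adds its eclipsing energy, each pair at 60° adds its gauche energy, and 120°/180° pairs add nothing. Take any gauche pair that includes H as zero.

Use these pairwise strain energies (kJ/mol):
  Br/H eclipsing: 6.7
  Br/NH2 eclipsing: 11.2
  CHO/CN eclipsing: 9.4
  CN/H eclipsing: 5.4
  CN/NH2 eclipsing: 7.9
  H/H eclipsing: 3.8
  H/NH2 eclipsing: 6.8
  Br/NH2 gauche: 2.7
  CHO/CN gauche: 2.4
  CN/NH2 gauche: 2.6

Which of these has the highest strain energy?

A is eclipsed. NH2 at 0° is eclipsed with CN at 0° (7.9); H at 120° is eclipsed with Br at 120° (6.7); H at 240° is eclipsed with H at 240° (3.8). Total 18.4 kJ/mol.
B is staggered. NH2 at 0° is gauche with Br at 300° (2.7). Total 2.7 kJ/mol.
C is staggered. NH2 at 0° is gauche with CN at 300° (2.6); NH2 at 0° is gauche with Br at 60° (2.7). Total 5.3 kJ/mol.
A has the highest total (18.4 kJ/mol).

A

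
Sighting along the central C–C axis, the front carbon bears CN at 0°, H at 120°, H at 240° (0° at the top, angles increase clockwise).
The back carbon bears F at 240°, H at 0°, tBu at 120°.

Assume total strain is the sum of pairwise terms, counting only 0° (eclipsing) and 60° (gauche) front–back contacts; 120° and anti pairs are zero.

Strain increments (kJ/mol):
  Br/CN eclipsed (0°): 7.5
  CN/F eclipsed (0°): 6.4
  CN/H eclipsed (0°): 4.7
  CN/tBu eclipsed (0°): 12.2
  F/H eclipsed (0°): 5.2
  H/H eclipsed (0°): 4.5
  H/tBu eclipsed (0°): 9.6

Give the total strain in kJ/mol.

19.5 kJ/mol

This conformer is eclipsed. CN at 0° is eclipsed with H at 0° (4.7); H at 120° is eclipsed with tBu at 120° (9.6); H at 240° is eclipsed with F at 240° (5.2). Total 19.5 kJ/mol.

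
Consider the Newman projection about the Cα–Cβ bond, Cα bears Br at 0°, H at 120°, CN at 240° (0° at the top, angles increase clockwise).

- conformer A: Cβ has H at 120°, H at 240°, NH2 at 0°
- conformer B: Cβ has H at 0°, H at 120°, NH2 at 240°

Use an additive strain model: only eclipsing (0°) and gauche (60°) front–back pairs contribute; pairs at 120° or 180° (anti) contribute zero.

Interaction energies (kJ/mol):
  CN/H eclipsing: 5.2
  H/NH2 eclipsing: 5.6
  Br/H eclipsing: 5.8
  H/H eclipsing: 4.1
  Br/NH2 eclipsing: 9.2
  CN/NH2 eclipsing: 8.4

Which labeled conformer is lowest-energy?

B

A (eclipsed): Br–NH2 eclipsed, H–H eclipsed, CN–H eclipsed; 9.2 + 4.1 + 5.2 = 18.5 kJ/mol.
B (eclipsed): Br–H eclipsed, H–H eclipsed, CN–NH2 eclipsed; 5.8 + 4.1 + 8.4 = 18.3 kJ/mol.
B has the lowest total (18.3 kJ/mol).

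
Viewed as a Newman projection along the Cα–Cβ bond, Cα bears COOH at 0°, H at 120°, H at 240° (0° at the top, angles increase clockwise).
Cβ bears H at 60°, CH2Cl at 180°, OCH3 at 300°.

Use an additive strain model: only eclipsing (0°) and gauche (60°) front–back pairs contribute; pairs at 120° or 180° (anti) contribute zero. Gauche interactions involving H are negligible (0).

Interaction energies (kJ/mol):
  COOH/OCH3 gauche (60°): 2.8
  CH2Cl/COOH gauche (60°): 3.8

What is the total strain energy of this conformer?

2.8 kJ/mol

This conformer (staggered): COOH(0°)/OCH3(300°) gauche 2.8 → 2.8 kJ/mol.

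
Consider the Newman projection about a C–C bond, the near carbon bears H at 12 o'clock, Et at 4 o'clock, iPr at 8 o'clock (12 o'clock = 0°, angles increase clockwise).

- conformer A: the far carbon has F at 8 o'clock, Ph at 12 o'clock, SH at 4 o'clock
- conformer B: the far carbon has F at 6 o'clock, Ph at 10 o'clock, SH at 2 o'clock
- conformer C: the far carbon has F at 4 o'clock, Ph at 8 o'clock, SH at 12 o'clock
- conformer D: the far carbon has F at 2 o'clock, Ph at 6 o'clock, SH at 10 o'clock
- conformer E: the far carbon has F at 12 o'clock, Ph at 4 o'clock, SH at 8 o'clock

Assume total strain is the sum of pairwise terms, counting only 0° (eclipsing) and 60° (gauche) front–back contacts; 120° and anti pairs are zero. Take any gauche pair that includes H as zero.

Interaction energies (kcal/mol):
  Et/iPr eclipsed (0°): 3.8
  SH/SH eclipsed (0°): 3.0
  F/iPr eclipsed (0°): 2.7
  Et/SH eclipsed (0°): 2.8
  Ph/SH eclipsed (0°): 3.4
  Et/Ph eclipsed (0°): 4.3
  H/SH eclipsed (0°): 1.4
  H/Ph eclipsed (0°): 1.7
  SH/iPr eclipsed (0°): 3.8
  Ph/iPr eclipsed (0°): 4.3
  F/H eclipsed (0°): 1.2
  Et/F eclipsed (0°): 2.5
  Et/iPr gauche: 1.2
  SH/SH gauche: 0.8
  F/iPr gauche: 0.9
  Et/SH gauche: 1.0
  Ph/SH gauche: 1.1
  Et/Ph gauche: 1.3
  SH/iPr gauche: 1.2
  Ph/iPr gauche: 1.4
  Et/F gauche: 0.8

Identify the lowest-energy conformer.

B

A (eclipsed): H(0°)/Ph(0°) eclipsed 1.7; Et(120°)/SH(120°) eclipsed 2.8; iPr(240°)/F(240°) eclipsed 2.7 → 7.2 kcal/mol.
B (staggered): Et(120°)/F(180°) gauche 0.8; Et(120°)/SH(60°) gauche 1.0; iPr(240°)/F(180°) gauche 0.9; iPr(240°)/Ph(300°) gauche 1.4 → 4.1 kcal/mol.
C (eclipsed): H(0°)/SH(0°) eclipsed 1.4; Et(120°)/F(120°) eclipsed 2.5; iPr(240°)/Ph(240°) eclipsed 4.3 → 8.2 kcal/mol.
D (staggered): Et(120°)/F(60°) gauche 0.8; Et(120°)/Ph(180°) gauche 1.3; iPr(240°)/Ph(180°) gauche 1.4; iPr(240°)/SH(300°) gauche 1.2 → 4.7 kcal/mol.
E (eclipsed): H(0°)/F(0°) eclipsed 1.2; Et(120°)/Ph(120°) eclipsed 4.3; iPr(240°)/SH(240°) eclipsed 3.8 → 9.3 kcal/mol.
B has the lowest total (4.1 kcal/mol).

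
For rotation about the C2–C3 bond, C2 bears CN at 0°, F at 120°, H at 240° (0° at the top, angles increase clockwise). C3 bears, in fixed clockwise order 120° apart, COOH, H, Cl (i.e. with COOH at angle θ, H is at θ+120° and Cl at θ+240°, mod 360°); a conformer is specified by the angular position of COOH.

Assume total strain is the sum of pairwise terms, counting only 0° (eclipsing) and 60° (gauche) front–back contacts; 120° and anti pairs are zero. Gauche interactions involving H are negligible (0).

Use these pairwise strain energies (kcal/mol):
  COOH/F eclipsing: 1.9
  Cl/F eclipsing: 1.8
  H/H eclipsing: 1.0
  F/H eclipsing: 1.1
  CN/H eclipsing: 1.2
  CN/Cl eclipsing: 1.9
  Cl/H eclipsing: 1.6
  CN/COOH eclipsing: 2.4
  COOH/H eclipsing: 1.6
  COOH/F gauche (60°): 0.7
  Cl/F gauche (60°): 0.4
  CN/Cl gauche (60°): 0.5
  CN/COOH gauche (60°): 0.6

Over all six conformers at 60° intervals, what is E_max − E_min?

4.1 kcal/mol

COOH at 0° is eclipsed. CN at 0° is eclipsed with COOH at 0° (2.4); F at 120° is eclipsed with H at 120° (1.1); H at 240° is eclipsed with Cl at 240° (1.6). Total 5.1 kcal/mol.
COOH at 60° is staggered. CN at 0° is gauche with COOH at 60° (0.6); CN at 0° is gauche with Cl at 300° (0.5); F at 120° is gauche with COOH at 60° (0.7). Total 1.8 kcal/mol.
COOH at 120° is eclipsed. CN at 0° is eclipsed with Cl at 0° (1.9); F at 120° is eclipsed with COOH at 120° (1.9); H at 240° is eclipsed with H at 240° (1.0). Total 4.8 kcal/mol.
COOH at 180° is staggered. CN at 0° is gauche with Cl at 60° (0.5); F at 120° is gauche with COOH at 180° (0.7); F at 120° is gauche with Cl at 60° (0.4). Total 1.6 kcal/mol.
COOH at 240° is eclipsed. CN at 0° is eclipsed with H at 0° (1.2); F at 120° is eclipsed with Cl at 120° (1.8); H at 240° is eclipsed with COOH at 240° (1.6). Total 4.6 kcal/mol.
COOH at 300° is staggered. CN at 0° is gauche with COOH at 300° (0.6); F at 120° is gauche with Cl at 180° (0.4). Total 1.0 kcal/mol.
Max at 0° (5.1 kcal/mol), min at 300° (1.0 kcal/mol); barrier = 4.1 kcal/mol.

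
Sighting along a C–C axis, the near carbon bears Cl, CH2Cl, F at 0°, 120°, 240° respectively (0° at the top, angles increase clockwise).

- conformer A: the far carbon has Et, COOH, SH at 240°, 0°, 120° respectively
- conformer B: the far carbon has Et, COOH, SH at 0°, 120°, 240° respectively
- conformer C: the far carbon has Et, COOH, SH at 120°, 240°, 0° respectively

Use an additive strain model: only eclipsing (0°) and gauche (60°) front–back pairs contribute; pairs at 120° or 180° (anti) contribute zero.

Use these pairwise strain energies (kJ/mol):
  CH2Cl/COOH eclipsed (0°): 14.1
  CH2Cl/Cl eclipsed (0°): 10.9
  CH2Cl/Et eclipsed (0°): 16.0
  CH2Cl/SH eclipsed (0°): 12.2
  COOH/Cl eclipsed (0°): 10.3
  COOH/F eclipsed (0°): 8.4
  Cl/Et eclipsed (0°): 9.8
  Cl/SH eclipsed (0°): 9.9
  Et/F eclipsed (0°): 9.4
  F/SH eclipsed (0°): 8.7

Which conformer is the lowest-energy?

A (eclipsed): Cl(0°)/COOH(0°) eclipsed 10.3; CH2Cl(120°)/SH(120°) eclipsed 12.2; F(240°)/Et(240°) eclipsed 9.4 → 31.9 kJ/mol.
B (eclipsed): Cl(0°)/Et(0°) eclipsed 9.8; CH2Cl(120°)/COOH(120°) eclipsed 14.1; F(240°)/SH(240°) eclipsed 8.7 → 32.6 kJ/mol.
C (eclipsed): Cl(0°)/SH(0°) eclipsed 9.9; CH2Cl(120°)/Et(120°) eclipsed 16.0; F(240°)/COOH(240°) eclipsed 8.4 → 34.3 kJ/mol.
A has the lowest total (31.9 kJ/mol).

A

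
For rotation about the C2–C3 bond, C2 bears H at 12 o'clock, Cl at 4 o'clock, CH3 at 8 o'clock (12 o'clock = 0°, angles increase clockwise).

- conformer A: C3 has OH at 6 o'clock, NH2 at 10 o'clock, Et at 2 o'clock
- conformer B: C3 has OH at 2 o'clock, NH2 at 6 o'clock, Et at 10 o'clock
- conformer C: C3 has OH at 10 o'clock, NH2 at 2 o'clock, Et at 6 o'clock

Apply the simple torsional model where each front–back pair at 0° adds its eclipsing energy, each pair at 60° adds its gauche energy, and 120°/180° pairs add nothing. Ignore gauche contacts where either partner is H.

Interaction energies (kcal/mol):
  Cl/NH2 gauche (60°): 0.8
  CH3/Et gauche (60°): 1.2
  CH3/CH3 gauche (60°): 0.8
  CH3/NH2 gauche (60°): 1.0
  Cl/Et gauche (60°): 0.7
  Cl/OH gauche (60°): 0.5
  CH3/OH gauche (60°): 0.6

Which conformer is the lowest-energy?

A (staggered): Cl(120°)/OH(180°) gauche 0.5; Cl(120°)/Et(60°) gauche 0.7; CH3(240°)/OH(180°) gauche 0.6; CH3(240°)/NH2(300°) gauche 1.0 → 2.8 kcal/mol.
B (staggered): Cl(120°)/OH(60°) gauche 0.5; Cl(120°)/NH2(180°) gauche 0.8; CH3(240°)/NH2(180°) gauche 1.0; CH3(240°)/Et(300°) gauche 1.2 → 3.5 kcal/mol.
C (staggered): Cl(120°)/NH2(60°) gauche 0.8; Cl(120°)/Et(180°) gauche 0.7; CH3(240°)/OH(300°) gauche 0.6; CH3(240°)/Et(180°) gauche 1.2 → 3.3 kcal/mol.
A has the lowest total (2.8 kcal/mol).

A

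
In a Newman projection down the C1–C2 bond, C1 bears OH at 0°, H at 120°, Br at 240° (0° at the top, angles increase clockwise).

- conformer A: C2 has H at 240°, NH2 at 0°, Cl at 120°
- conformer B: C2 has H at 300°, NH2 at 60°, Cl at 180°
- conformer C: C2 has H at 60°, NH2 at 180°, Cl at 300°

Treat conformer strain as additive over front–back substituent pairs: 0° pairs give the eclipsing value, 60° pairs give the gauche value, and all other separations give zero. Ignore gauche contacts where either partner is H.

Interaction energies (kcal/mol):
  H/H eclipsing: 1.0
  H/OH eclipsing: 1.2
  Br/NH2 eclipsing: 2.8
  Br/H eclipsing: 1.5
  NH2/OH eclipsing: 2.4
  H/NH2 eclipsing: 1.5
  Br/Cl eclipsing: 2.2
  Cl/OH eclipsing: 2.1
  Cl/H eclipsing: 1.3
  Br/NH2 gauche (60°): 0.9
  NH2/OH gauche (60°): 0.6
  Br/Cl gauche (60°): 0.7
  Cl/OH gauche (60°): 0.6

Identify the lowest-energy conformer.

A (eclipsed): OH–NH2 eclipsed, H–Cl eclipsed, Br–H eclipsed; 2.4 + 1.3 + 1.5 = 5.2 kcal/mol.
B (staggered): OH–NH2 gauche, Br–Cl gauche; 0.6 + 0.7 = 1.3 kcal/mol.
C (staggered): OH–Cl gauche, Br–NH2 gauche, Br–Cl gauche; 0.6 + 0.9 + 0.7 = 2.2 kcal/mol.
B has the lowest total (1.3 kcal/mol).

B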